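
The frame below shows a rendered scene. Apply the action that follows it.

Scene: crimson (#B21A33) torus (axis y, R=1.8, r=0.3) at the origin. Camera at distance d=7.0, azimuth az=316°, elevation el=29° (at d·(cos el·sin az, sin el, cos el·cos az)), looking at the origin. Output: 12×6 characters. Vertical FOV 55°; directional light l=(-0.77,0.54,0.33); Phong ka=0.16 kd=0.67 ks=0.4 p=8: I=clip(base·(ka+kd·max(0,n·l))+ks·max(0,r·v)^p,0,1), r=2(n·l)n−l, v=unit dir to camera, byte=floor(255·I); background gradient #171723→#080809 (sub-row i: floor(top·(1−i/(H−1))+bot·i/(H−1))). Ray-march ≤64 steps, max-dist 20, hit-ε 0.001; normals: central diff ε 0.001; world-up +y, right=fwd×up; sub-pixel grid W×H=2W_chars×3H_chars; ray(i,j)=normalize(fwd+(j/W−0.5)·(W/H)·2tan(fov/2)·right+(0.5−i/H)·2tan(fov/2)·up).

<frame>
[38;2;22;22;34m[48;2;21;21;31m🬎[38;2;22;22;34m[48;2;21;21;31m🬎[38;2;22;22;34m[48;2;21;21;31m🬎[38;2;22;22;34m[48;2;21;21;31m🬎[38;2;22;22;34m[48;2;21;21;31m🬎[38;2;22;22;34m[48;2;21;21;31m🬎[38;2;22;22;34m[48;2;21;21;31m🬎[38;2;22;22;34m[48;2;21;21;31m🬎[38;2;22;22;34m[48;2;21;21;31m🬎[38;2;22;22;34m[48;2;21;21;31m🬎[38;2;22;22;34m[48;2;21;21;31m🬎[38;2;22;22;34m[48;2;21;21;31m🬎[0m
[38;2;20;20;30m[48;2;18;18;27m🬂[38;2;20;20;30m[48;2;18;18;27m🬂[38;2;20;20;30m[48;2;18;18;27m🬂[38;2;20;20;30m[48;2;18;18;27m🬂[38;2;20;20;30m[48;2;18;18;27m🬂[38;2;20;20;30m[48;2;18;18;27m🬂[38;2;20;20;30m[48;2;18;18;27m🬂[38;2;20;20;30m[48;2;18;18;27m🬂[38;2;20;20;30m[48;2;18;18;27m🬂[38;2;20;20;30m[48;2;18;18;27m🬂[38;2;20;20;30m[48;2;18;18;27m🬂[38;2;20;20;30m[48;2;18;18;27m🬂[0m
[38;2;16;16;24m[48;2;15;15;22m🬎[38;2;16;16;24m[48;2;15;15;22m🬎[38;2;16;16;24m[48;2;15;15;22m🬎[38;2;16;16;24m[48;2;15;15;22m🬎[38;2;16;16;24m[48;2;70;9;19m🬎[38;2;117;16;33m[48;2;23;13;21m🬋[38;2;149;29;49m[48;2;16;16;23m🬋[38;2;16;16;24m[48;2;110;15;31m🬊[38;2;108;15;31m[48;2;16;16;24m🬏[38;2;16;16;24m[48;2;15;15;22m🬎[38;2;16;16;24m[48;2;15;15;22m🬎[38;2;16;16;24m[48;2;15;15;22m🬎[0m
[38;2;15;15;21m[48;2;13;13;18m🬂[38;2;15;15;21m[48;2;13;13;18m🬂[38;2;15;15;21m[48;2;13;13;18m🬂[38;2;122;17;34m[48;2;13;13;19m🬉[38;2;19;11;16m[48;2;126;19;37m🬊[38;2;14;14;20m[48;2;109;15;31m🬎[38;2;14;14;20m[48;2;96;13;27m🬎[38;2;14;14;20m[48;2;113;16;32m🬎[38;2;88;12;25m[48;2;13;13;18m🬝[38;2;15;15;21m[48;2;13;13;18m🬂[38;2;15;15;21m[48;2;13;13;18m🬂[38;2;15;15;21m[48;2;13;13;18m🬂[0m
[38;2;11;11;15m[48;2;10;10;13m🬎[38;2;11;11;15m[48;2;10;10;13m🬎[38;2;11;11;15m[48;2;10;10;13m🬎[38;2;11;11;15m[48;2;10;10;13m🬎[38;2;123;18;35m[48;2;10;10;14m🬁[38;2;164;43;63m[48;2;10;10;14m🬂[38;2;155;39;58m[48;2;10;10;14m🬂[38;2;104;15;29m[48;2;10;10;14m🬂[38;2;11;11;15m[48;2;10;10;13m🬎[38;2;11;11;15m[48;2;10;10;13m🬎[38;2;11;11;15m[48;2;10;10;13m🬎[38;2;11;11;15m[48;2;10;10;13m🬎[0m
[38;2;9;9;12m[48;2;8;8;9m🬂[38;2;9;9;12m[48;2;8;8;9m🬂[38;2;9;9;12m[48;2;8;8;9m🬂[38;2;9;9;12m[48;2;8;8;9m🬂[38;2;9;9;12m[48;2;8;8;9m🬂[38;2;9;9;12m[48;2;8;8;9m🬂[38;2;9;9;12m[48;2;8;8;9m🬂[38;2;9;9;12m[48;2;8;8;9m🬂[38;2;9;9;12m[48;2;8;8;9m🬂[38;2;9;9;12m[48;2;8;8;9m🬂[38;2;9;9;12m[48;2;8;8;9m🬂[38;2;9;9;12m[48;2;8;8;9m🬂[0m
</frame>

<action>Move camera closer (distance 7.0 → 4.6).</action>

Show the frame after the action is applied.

<frame>
[38;2;22;22;34m[48;2;21;21;31m🬎[38;2;22;22;34m[48;2;21;21;31m🬎[38;2;22;22;34m[48;2;21;21;31m🬎[38;2;22;22;34m[48;2;21;21;31m🬎[38;2;22;22;34m[48;2;21;21;31m🬎[38;2;22;22;34m[48;2;21;21;31m🬎[38;2;22;22;34m[48;2;21;21;31m🬎[38;2;22;22;34m[48;2;21;21;31m🬎[38;2;22;22;34m[48;2;21;21;31m🬎[38;2;22;22;34m[48;2;21;21;31m🬎[38;2;22;22;34m[48;2;21;21;31m🬎[38;2;22;22;34m[48;2;21;21;31m🬎[0m
[38;2;20;20;30m[48;2;18;18;27m🬂[38;2;20;20;30m[48;2;18;18;27m🬂[38;2;20;20;30m[48;2;18;18;27m🬂[38;2;20;20;30m[48;2;18;18;27m🬂[38;2;20;20;30m[48;2;18;18;27m🬂[38;2;20;20;30m[48;2;18;18;27m🬂[38;2;20;20;30m[48;2;18;18;27m🬂[38;2;20;20;30m[48;2;18;18;27m🬂[38;2;20;20;30m[48;2;18;18;27m🬂[38;2;20;20;30m[48;2;18;18;27m🬂[38;2;20;20;30m[48;2;18;18;27m🬂[38;2;20;20;30m[48;2;18;18;27m🬂[0m
[38;2;16;16;24m[48;2;15;15;22m🬎[38;2;16;16;24m[48;2;15;15;22m🬎[38;2;16;16;24m[48;2;92;13;26m🬝[38;2;23;13;20m[48;2;78;11;22m🬡[38;2;88;12;25m[48;2;20;12;18m🬍[38;2;108;15;30m[48;2;15;15;22m🬎[38;2;122;17;34m[48;2;15;15;22m🬎[38;2;131;20;39m[48;2;36;13;22m🬌[38;2;17;17;25m[48;2;110;15;31m🬂[38;2;16;16;24m[48;2;89;12;25m🬊[38;2;16;16;24m[48;2;15;15;22m🬎[38;2;16;16;24m[48;2;15;15;22m🬎[0m
[38;2;15;15;21m[48;2;13;13;18m🬂[38;2;15;15;21m[48;2;13;13;18m🬂[38;2;73;10;20m[48;2;120;17;34m🬉[38;2;75;11;21m[48;2;19;10;14m🬏[38;2;15;15;21m[48;2;13;13;18m🬂[38;2;15;15;21m[48;2;13;13;18m🬂[38;2;15;15;21m[48;2;13;13;18m🬂[38;2;15;15;21m[48;2;13;13;18m🬂[38;2;15;15;21m[48;2;13;13;18m🬂[38;2;50;7;14m[48;2;88;12;25m🬃[38;2;87;12;24m[48;2;14;14;19m▌[38;2;15;15;21m[48;2;13;13;18m🬂[0m
[38;2;11;11;15m[48;2;10;10;13m🬎[38;2;11;11;15m[48;2;10;10;13m🬎[38;2;138;19;39m[48;2;10;10;13m🬊[38;2;121;17;34m[48;2;150;27;47m🬒[38;2;99;16;29m[48;2;201;76;97m🬎[38;2;64;14;24m[48;2;233;111;131m🬎[38;2;62;14;24m[48;2;182;64;83m🬎[38;2;35;10;16m[48;2;128;21;39m🬂[38;2;93;13;26m[48;2;120;17;34m🬂[38;2;104;14;29m[48;2;10;10;13m🬝[38;2;83;12;24m[48;2;10;10;14m🬀[38;2;11;11;15m[48;2;10;10;13m🬎[0m
[38;2;9;9;12m[48;2;8;8;9m🬂[38;2;9;9;12m[48;2;8;8;9m🬂[38;2;9;9;12m[48;2;8;8;9m🬂[38;2;9;9;12m[48;2;8;8;9m🬂[38;2;124;18;35m[48;2;8;8;9m🬂[38;2;135;19;38m[48;2;8;8;9m🬂[38;2;131;19;38m[48;2;8;8;9m🬂[38;2;118;17;33m[48;2;8;8;9m🬂[38;2;94;13;27m[48;2;8;8;10m🬀[38;2;9;9;12m[48;2;8;8;9m🬂[38;2;9;9;12m[48;2;8;8;9m🬂[38;2;9;9;12m[48;2;8;8;9m🬂[0m
</frame>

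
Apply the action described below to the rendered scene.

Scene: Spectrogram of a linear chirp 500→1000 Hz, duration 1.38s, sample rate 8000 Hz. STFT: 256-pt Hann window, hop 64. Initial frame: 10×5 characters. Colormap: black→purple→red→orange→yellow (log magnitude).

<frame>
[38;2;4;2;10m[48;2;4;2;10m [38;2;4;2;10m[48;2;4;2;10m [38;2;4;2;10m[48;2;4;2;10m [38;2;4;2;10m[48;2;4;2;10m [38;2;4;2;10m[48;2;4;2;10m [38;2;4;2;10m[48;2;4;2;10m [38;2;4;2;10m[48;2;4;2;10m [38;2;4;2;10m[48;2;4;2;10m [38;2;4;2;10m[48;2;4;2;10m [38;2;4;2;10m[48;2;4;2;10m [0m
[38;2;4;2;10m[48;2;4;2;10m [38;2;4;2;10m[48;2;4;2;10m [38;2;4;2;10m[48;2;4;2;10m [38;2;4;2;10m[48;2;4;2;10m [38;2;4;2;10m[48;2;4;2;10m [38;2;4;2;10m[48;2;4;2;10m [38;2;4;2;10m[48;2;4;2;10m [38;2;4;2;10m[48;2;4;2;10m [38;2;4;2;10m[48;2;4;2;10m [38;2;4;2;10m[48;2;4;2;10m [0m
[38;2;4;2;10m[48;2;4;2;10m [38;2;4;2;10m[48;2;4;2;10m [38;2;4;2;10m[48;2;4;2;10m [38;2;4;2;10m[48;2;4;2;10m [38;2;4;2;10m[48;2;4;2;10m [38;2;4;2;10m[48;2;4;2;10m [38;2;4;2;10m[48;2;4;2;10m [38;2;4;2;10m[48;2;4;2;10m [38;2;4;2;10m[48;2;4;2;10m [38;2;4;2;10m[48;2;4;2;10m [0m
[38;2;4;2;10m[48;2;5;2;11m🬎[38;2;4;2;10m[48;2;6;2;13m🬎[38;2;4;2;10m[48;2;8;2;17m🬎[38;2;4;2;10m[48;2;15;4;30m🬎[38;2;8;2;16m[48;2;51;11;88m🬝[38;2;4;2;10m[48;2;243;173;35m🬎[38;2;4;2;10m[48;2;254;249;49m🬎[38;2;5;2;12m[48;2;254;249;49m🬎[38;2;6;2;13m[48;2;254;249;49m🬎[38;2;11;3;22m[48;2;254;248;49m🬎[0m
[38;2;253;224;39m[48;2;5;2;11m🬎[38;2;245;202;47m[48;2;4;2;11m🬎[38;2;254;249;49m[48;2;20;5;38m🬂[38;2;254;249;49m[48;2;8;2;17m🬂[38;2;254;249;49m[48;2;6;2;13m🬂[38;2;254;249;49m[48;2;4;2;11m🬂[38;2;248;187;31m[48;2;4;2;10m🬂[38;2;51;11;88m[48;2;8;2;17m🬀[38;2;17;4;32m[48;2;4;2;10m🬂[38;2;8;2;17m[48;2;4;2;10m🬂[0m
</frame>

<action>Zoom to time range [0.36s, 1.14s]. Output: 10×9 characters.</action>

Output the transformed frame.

<frame>
[38;2;4;2;10m[48;2;4;2;10m [38;2;4;2;10m[48;2;4;2;10m [38;2;4;2;10m[48;2;4;2;10m [38;2;4;2;10m[48;2;4;2;10m [38;2;4;2;10m[48;2;4;2;10m [38;2;4;2;10m[48;2;4;2;10m [38;2;4;2;10m[48;2;4;2;10m [38;2;4;2;10m[48;2;4;2;10m [38;2;4;2;10m[48;2;4;2;10m [38;2;4;2;10m[48;2;4;2;10m [0m
[38;2;4;2;10m[48;2;4;2;10m [38;2;4;2;10m[48;2;4;2;10m [38;2;4;2;10m[48;2;4;2;10m [38;2;4;2;10m[48;2;4;2;10m [38;2;4;2;10m[48;2;4;2;10m [38;2;4;2;10m[48;2;4;2;10m [38;2;4;2;10m[48;2;4;2;10m [38;2;4;2;10m[48;2;4;2;10m [38;2;4;2;10m[48;2;4;2;10m [38;2;4;2;10m[48;2;4;2;10m [0m
[38;2;4;2;10m[48;2;4;2;10m [38;2;4;2;10m[48;2;4;2;10m [38;2;4;2;10m[48;2;4;2;10m [38;2;4;2;10m[48;2;4;2;10m [38;2;4;2;10m[48;2;4;2;10m [38;2;4;2;10m[48;2;4;2;10m [38;2;4;2;10m[48;2;4;2;10m [38;2;4;2;10m[48;2;4;2;10m [38;2;4;2;10m[48;2;4;2;10m [38;2;4;2;10m[48;2;4;2;10m [0m
[38;2;4;2;10m[48;2;4;2;10m [38;2;4;2;10m[48;2;4;2;10m [38;2;4;2;10m[48;2;4;2;10m [38;2;4;2;10m[48;2;4;2;10m [38;2;4;2;10m[48;2;4;2;10m [38;2;4;2;10m[48;2;4;2;10m [38;2;4;2;10m[48;2;4;2;10m [38;2;4;2;10m[48;2;4;2;10m [38;2;4;2;10m[48;2;4;2;10m [38;2;4;2;10m[48;2;4;2;10m [0m
[38;2;4;2;10m[48;2;4;2;10m [38;2;4;2;10m[48;2;4;2;10m [38;2;4;2;10m[48;2;4;2;10m [38;2;4;2;10m[48;2;4;2;10m [38;2;4;2;10m[48;2;4;2;10m [38;2;4;2;10m[48;2;4;2;10m [38;2;4;2;10m[48;2;4;2;10m [38;2;4;2;10m[48;2;4;2;10m [38;2;4;2;10m[48;2;4;2;10m [38;2;4;2;10m[48;2;4;2;10m [0m
[38;2;4;2;10m[48;2;4;2;10m [38;2;4;2;10m[48;2;4;2;10m [38;2;4;2;10m[48;2;4;2;10m [38;2;4;2;10m[48;2;4;2;10m [38;2;4;2;10m[48;2;4;2;10m [38;2;4;2;10m[48;2;4;2;10m [38;2;4;2;10m[48;2;4;2;10m [38;2;4;2;10m[48;2;4;2;10m [38;2;4;2;10m[48;2;4;2;10m [38;2;4;2;10m[48;2;4;2;10m [0m
[38;2;4;2;10m[48;2;5;2;11m🬎[38;2;4;2;10m[48;2;6;2;13m🬎[38;2;4;2;10m[48;2;7;2;15m🬎[38;2;4;2;10m[48;2;8;2;17m🬎[38;2;4;2;11m[48;2;13;4;26m🬝[38;2;4;2;10m[48;2;16;4;31m🬎[38;2;4;2;11m[48;2;30;7;53m🬎[38;2;4;2;11m[48;2;62;14;88m🬎[38;2;5;2;12m[48;2;241;148;29m🬎[38;2;7;2;14m[48;2;253;239;45m🬎[0m
[38;2;32;7;58m[48;2;254;245;47m🬰[38;2;254;248;49m[48;2;36;8;63m🬋[38;2;240;177;44m[48;2;13;4;26m🬎[38;2;253;237;44m[48;2;8;2;17m🬎[38;2;252;217;36m[48;2;7;2;15m🬎[38;2;237;185;58m[48;2;21;5;39m🬆[38;2;254;248;49m[48;2;20;5;38m🬂[38;2;254;246;48m[48;2;12;3;24m🬂[38;2;254;248;48m[48;2;8;2;17m🬂[38;2;254;241;46m[48;2;6;2;15m🬂[0m
[38;2;6;2;14m[48;2;4;2;10m🬂[38;2;6;2;13m[48;2;4;2;10m🬂[38;2;5;2;12m[48;2;4;2;10m🬂[38;2;4;2;11m[48;2;4;2;10m🬂[38;2;4;2;11m[48;2;4;2;10m🬂[38;2;4;2;11m[48;2;4;2;10m🬀[38;2;4;2;11m[48;2;4;2;10m🬀[38;2;4;2;10m[48;2;4;2;10m [38;2;4;2;10m[48;2;4;2;10m [38;2;4;2;10m[48;2;4;2;10m [0m
</frame>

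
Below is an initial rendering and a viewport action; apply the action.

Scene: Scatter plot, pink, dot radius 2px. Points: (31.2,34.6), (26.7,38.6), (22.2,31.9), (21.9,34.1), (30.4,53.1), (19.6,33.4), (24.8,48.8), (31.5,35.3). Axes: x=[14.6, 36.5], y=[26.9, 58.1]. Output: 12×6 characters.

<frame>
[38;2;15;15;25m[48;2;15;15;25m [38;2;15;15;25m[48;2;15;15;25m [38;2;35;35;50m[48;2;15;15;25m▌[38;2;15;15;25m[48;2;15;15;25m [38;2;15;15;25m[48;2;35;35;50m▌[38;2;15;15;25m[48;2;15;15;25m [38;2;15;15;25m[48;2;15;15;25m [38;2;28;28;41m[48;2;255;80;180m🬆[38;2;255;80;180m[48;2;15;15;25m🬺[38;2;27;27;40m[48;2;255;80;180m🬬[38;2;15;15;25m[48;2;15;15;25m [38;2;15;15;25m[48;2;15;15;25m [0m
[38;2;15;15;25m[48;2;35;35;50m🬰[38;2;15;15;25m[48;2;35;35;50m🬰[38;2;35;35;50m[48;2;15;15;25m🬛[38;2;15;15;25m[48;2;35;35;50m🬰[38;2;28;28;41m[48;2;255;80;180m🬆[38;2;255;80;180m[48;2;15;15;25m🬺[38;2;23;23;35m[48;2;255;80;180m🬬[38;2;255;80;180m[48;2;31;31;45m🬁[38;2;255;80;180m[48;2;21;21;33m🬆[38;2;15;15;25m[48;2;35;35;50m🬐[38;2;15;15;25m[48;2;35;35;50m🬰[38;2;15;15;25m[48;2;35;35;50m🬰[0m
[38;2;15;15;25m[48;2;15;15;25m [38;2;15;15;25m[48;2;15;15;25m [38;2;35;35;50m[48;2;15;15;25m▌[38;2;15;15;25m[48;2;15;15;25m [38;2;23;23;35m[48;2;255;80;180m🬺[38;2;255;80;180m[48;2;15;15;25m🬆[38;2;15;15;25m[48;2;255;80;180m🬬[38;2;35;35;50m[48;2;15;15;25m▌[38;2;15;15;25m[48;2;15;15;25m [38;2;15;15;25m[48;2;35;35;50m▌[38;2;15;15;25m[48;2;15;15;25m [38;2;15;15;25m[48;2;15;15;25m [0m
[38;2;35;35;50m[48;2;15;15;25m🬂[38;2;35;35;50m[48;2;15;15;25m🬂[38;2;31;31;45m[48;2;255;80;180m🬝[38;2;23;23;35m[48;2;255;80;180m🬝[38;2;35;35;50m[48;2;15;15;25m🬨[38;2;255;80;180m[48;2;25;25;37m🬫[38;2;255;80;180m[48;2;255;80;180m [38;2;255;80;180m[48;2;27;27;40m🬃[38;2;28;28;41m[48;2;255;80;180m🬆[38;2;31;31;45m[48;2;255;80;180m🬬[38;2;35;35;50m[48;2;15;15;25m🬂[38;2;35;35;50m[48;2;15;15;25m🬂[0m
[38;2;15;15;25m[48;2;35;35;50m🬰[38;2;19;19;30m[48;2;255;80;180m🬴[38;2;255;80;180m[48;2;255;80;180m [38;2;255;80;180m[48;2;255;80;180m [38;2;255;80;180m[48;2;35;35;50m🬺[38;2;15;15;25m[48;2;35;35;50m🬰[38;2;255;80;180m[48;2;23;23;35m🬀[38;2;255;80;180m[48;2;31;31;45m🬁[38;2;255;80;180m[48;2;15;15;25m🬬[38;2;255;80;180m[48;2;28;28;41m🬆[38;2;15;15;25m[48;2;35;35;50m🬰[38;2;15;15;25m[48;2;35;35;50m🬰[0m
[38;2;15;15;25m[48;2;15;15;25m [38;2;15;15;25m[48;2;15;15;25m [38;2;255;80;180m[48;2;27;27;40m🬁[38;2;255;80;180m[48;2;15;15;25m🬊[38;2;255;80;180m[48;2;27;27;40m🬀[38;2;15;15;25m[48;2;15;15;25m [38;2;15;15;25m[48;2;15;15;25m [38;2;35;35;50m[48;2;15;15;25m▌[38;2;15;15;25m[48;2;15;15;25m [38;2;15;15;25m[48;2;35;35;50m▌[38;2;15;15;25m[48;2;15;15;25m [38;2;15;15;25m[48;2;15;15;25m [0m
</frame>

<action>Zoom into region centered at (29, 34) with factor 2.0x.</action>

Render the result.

<frame>
[38;2;15;15;25m[48;2;15;15;25m [38;2;15;15;25m[48;2;15;15;25m [38;2;27;27;40m[48;2;255;80;180m🬝[38;2;15;15;25m[48;2;255;80;180m🬊[38;2;15;15;25m[48;2;35;35;50m▌[38;2;15;15;25m[48;2;15;15;25m [38;2;15;15;25m[48;2;15;15;25m [38;2;35;35;50m[48;2;15;15;25m▌[38;2;15;15;25m[48;2;15;15;25m [38;2;15;15;25m[48;2;35;35;50m▌[38;2;15;15;25m[48;2;15;15;25m [38;2;15;15;25m[48;2;15;15;25m [0m
[38;2;15;15;25m[48;2;35;35;50m🬰[38;2;15;15;25m[48;2;35;35;50m🬰[38;2;255;80;180m[48;2;28;28;41m🬊[38;2;255;80;180m[48;2;15;15;25m🬝[38;2;255;80;180m[48;2;31;31;45m🬀[38;2;15;15;25m[48;2;35;35;50m🬰[38;2;15;15;25m[48;2;35;35;50m🬰[38;2;35;35;50m[48;2;15;15;25m🬛[38;2;23;23;35m[48;2;255;80;180m🬬[38;2;15;15;25m[48;2;35;35;50m🬐[38;2;15;15;25m[48;2;35;35;50m🬰[38;2;15;15;25m[48;2;35;35;50m🬰[0m
[38;2;15;15;25m[48;2;15;15;25m [38;2;15;15;25m[48;2;15;15;25m [38;2;35;35;50m[48;2;15;15;25m▌[38;2;15;15;25m[48;2;15;15;25m [38;2;15;15;25m[48;2;35;35;50m▌[38;2;15;15;25m[48;2;15;15;25m [38;2;15;15;25m[48;2;15;15;25m [38;2;35;35;50m[48;2;255;80;180m🬐[38;2;255;80;180m[48;2;255;80;180m [38;2;27;27;40m[48;2;255;80;180m🬸[38;2;15;15;25m[48;2;15;15;25m [38;2;15;15;25m[48;2;15;15;25m [0m
[38;2;35;35;50m[48;2;15;15;25m🬂[38;2;35;35;50m[48;2;15;15;25m🬂[38;2;35;35;50m[48;2;15;15;25m🬕[38;2;35;35;50m[48;2;15;15;25m🬂[38;2;35;35;50m[48;2;15;15;25m🬨[38;2;35;35;50m[48;2;15;15;25m🬂[38;2;35;35;50m[48;2;15;15;25m🬂[38;2;35;35;50m[48;2;15;15;25m🬕[38;2;255;80;180m[48;2;19;19;30m🬀[38;2;35;35;50m[48;2;15;15;25m🬨[38;2;35;35;50m[48;2;15;15;25m🬂[38;2;35;35;50m[48;2;15;15;25m🬂[0m
[38;2;15;15;25m[48;2;35;35;50m🬰[38;2;15;15;25m[48;2;35;35;50m🬰[38;2;35;35;50m[48;2;15;15;25m🬛[38;2;15;15;25m[48;2;35;35;50m🬰[38;2;15;15;25m[48;2;35;35;50m🬐[38;2;15;15;25m[48;2;35;35;50m🬰[38;2;15;15;25m[48;2;35;35;50m🬰[38;2;35;35;50m[48;2;15;15;25m🬛[38;2;15;15;25m[48;2;35;35;50m🬰[38;2;15;15;25m[48;2;35;35;50m🬐[38;2;15;15;25m[48;2;35;35;50m🬰[38;2;15;15;25m[48;2;35;35;50m🬰[0m
[38;2;15;15;25m[48;2;15;15;25m [38;2;15;15;25m[48;2;15;15;25m [38;2;35;35;50m[48;2;15;15;25m▌[38;2;15;15;25m[48;2;15;15;25m [38;2;15;15;25m[48;2;35;35;50m▌[38;2;15;15;25m[48;2;15;15;25m [38;2;15;15;25m[48;2;15;15;25m [38;2;35;35;50m[48;2;15;15;25m▌[38;2;15;15;25m[48;2;15;15;25m [38;2;15;15;25m[48;2;35;35;50m▌[38;2;15;15;25m[48;2;15;15;25m [38;2;15;15;25m[48;2;15;15;25m [0m
</frame>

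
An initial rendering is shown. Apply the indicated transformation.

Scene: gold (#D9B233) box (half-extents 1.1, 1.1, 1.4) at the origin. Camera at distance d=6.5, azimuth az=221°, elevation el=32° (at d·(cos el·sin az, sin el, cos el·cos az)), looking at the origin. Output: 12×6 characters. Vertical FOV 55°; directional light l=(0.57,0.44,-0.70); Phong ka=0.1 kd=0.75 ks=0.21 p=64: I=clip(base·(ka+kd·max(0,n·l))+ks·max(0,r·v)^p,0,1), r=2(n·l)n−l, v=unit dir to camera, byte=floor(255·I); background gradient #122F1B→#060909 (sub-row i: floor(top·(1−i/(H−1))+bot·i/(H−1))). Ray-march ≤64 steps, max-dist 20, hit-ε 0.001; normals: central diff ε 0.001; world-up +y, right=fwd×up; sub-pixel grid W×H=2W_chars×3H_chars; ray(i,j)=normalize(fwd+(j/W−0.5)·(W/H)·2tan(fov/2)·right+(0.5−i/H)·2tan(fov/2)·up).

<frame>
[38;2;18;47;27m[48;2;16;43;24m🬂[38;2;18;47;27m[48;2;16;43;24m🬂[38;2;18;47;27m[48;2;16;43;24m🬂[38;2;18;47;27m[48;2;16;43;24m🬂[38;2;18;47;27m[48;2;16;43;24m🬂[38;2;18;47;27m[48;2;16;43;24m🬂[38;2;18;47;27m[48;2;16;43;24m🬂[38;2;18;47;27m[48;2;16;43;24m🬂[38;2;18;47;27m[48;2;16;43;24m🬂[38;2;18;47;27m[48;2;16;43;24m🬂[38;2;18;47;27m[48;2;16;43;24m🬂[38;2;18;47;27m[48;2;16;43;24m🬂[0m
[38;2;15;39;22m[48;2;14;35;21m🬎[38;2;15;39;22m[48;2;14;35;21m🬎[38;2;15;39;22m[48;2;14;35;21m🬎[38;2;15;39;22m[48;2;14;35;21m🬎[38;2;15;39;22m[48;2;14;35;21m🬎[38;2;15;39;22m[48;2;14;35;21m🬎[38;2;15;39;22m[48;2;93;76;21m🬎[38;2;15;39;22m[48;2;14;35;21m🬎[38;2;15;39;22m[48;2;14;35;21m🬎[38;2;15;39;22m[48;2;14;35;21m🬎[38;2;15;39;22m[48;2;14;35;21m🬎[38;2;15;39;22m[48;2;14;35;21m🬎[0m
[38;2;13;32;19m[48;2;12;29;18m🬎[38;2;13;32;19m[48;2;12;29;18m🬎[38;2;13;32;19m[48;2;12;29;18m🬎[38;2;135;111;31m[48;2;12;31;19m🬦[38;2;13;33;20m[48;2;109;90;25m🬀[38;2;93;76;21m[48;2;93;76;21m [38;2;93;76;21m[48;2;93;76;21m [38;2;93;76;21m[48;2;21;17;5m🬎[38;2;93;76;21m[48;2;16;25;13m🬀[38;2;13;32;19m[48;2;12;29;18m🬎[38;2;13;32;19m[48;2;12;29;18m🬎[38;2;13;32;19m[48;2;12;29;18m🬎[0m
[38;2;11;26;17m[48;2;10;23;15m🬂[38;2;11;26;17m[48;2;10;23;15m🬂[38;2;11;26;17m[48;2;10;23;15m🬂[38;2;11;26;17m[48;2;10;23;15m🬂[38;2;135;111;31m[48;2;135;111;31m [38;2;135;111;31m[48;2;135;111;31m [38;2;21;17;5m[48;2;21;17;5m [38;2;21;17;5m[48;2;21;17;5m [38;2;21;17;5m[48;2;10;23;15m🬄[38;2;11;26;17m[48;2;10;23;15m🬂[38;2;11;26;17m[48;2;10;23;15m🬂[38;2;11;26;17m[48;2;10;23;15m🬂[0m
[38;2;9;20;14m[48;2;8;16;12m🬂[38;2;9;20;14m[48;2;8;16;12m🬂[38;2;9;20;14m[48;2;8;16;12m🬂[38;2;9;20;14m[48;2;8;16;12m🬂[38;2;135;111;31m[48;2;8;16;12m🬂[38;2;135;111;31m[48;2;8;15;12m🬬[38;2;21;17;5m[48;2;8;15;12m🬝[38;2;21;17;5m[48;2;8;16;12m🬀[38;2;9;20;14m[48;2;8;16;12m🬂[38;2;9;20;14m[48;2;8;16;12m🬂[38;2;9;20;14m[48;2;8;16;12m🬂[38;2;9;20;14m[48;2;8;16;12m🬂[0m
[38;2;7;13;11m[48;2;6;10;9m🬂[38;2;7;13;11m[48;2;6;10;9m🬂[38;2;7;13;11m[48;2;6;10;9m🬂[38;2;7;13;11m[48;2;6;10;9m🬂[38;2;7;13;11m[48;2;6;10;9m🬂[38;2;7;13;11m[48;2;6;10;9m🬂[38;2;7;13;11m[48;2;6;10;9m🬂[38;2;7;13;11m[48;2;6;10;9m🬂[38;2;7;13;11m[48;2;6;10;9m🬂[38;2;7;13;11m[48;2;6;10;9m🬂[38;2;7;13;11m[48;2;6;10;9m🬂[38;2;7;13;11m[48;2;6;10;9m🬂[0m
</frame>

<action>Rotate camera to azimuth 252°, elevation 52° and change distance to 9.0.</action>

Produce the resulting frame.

<frame>
[38;2;18;47;27m[48;2;16;43;24m🬂[38;2;18;47;27m[48;2;16;43;24m🬂[38;2;18;47;27m[48;2;16;43;24m🬂[38;2;18;47;27m[48;2;16;43;24m🬂[38;2;18;47;27m[48;2;16;43;24m🬂[38;2;18;47;27m[48;2;16;43;24m🬂[38;2;18;47;27m[48;2;16;43;24m🬂[38;2;18;47;27m[48;2;16;43;24m🬂[38;2;18;47;27m[48;2;16;43;24m🬂[38;2;18;47;27m[48;2;16;43;24m🬂[38;2;18;47;27m[48;2;16;43;24m🬂[38;2;18;47;27m[48;2;16;43;24m🬂[0m
[38;2;15;39;22m[48;2;14;35;21m🬎[38;2;15;39;22m[48;2;14;35;21m🬎[38;2;15;39;22m[48;2;14;35;21m🬎[38;2;15;39;22m[48;2;14;35;21m🬎[38;2;15;39;22m[48;2;14;35;21m🬎[38;2;15;39;22m[48;2;14;35;21m🬎[38;2;15;39;22m[48;2;14;35;21m🬎[38;2;15;39;22m[48;2;14;35;21m🬎[38;2;15;39;22m[48;2;14;35;21m🬎[38;2;15;39;22m[48;2;14;35;21m🬎[38;2;15;39;22m[48;2;14;35;21m🬎[38;2;15;39;22m[48;2;14;35;21m🬎[0m
[38;2;13;32;19m[48;2;12;29;18m🬎[38;2;13;32;19m[48;2;12;29;18m🬎[38;2;13;32;19m[48;2;12;29;18m🬎[38;2;13;32;19m[48;2;12;29;18m🬎[38;2;12;31;19m[48;2;96;78;22m🬕[38;2;13;33;20m[48;2;93;76;21m🬂[38;2;93;76;21m[48;2;93;76;21m [38;2;93;76;21m[48;2;13;32;19m🬲[38;2;13;32;19m[48;2;12;29;18m🬎[38;2;13;32;19m[48;2;12;29;18m🬎[38;2;13;32;19m[48;2;12;29;18m🬎[38;2;13;32;19m[48;2;12;29;18m🬎[0m
[38;2;11;26;17m[48;2;10;23;15m🬂[38;2;11;26;17m[48;2;10;23;15m🬂[38;2;11;26;17m[48;2;10;23;15m🬂[38;2;11;26;17m[48;2;10;23;15m🬂[38;2;11;26;17m[48;2;10;23;15m🬂[38;2;93;76;21m[48;2;21;17;5m🬆[38;2;93;76;21m[48;2;21;17;5m🬂[38;2;93;76;21m[48;2;21;17;5m🬀[38;2;11;26;17m[48;2;10;23;15m🬂[38;2;11;26;17m[48;2;10;23;15m🬂[38;2;11;26;17m[48;2;10;23;15m🬂[38;2;11;26;17m[48;2;10;23;15m🬂[0m
[38;2;9;20;14m[48;2;8;16;12m🬂[38;2;9;20;14m[48;2;8;16;12m🬂[38;2;9;20;14m[48;2;8;16;12m🬂[38;2;9;20;14m[48;2;8;16;12m🬂[38;2;9;20;14m[48;2;8;16;12m🬂[38;2;21;17;5m[48;2;8;16;12m🬂[38;2;21;17;5m[48;2;8;16;12m🬀[38;2;9;20;14m[48;2;8;16;12m🬂[38;2;9;20;14m[48;2;8;16;12m🬂[38;2;9;20;14m[48;2;8;16;12m🬂[38;2;9;20;14m[48;2;8;16;12m🬂[38;2;9;20;14m[48;2;8;16;12m🬂[0m
[38;2;7;13;11m[48;2;6;10;9m🬂[38;2;7;13;11m[48;2;6;10;9m🬂[38;2;7;13;11m[48;2;6;10;9m🬂[38;2;7;13;11m[48;2;6;10;9m🬂[38;2;7;13;11m[48;2;6;10;9m🬂[38;2;7;13;11m[48;2;6;10;9m🬂[38;2;7;13;11m[48;2;6;10;9m🬂[38;2;7;13;11m[48;2;6;10;9m🬂[38;2;7;13;11m[48;2;6;10;9m🬂[38;2;7;13;11m[48;2;6;10;9m🬂[38;2;7;13;11m[48;2;6;10;9m🬂[38;2;7;13;11m[48;2;6;10;9m🬂[0m
</frame>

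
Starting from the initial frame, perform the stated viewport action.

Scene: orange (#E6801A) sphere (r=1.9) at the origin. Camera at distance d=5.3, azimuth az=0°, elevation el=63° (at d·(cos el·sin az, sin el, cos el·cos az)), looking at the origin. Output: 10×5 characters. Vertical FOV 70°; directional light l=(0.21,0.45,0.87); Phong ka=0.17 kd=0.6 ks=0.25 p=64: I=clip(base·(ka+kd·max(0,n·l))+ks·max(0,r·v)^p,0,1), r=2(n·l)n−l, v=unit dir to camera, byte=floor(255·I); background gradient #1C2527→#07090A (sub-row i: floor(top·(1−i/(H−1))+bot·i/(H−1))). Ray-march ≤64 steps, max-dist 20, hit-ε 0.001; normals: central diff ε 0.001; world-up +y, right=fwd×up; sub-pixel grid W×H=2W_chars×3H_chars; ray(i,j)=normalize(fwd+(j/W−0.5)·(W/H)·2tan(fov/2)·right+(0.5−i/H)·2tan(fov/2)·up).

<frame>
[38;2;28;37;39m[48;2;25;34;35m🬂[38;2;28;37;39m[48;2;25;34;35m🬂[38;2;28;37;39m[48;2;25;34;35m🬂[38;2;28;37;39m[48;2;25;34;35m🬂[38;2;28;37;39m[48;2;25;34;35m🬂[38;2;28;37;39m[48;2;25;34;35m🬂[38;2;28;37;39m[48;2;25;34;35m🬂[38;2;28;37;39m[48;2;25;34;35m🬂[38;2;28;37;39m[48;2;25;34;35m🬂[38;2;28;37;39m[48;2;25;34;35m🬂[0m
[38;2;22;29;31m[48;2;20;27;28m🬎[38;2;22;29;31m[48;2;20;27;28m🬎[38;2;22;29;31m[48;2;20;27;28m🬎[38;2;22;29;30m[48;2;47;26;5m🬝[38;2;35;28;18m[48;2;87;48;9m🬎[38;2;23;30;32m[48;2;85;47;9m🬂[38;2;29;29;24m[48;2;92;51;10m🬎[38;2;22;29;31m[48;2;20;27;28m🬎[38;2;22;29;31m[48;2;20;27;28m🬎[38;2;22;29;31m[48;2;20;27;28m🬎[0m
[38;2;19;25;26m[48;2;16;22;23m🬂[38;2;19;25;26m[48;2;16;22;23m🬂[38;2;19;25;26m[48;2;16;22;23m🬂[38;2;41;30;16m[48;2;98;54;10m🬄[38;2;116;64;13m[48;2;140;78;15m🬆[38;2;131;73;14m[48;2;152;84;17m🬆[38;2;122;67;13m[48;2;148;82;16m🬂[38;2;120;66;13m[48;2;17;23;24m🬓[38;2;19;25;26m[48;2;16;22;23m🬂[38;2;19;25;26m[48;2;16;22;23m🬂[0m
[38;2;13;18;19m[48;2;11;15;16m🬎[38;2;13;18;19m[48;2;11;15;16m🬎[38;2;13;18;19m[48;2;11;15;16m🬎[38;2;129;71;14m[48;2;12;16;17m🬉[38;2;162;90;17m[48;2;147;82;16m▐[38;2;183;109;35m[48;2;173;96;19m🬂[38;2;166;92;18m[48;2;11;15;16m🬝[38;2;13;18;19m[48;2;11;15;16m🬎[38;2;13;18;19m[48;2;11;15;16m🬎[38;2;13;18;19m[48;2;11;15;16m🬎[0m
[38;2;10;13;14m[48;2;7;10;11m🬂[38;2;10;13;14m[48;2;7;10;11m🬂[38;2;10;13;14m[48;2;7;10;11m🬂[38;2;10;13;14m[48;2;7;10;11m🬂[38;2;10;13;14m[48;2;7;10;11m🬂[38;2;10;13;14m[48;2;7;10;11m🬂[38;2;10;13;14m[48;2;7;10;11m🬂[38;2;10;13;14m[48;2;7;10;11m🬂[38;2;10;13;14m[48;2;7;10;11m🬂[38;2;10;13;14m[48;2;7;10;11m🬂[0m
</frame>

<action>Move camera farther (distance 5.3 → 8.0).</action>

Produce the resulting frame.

<frame>
[38;2;28;37;39m[48;2;25;34;35m🬂[38;2;28;37;39m[48;2;25;34;35m🬂[38;2;28;37;39m[48;2;25;34;35m🬂[38;2;28;37;39m[48;2;25;34;35m🬂[38;2;28;37;39m[48;2;25;34;35m🬂[38;2;28;37;39m[48;2;25;34;35m🬂[38;2;28;37;39m[48;2;25;34;35m🬂[38;2;28;37;39m[48;2;25;34;35m🬂[38;2;28;37;39m[48;2;25;34;35m🬂[38;2;28;37;39m[48;2;25;34;35m🬂[0m
[38;2;22;29;31m[48;2;20;27;28m🬎[38;2;22;29;31m[48;2;20;27;28m🬎[38;2;22;29;31m[48;2;20;27;28m🬎[38;2;22;29;31m[48;2;20;27;28m🬎[38;2;22;29;31m[48;2;20;27;28m🬎[38;2;22;29;30m[48;2;39;21;4m🬬[38;2;22;29;31m[48;2;20;27;28m🬎[38;2;22;29;31m[48;2;20;27;28m🬎[38;2;22;29;31m[48;2;20;27;28m🬎[38;2;22;29;31m[48;2;20;27;28m🬎[0m
[38;2;19;25;26m[48;2;16;22;23m🬂[38;2;19;25;26m[48;2;16;22;23m🬂[38;2;19;25;26m[48;2;16;22;23m🬂[38;2;19;25;26m[48;2;16;22;23m🬂[38;2;70;38;7m[48;2;126;70;13m🬆[38;2;100;55;11m[48;2;149;83;16m🬂[38;2;139;77;15m[48;2;31;27;20m🬓[38;2;19;25;26m[48;2;16;22;23m🬂[38;2;19;25;26m[48;2;16;22;23m🬂[38;2;19;25;26m[48;2;16;22;23m🬂[0m
[38;2;13;18;19m[48;2;11;15;16m🬎[38;2;13;18;19m[48;2;11;15;16m🬎[38;2;13;18;19m[48;2;11;15;16m🬎[38;2;13;18;19m[48;2;11;15;16m🬎[38;2;135;75;14m[48;2;12;16;17m🬂[38;2;169;94;18m[48;2;11;15;16m🬆[38;2;155;86;17m[48;2;12;16;17m🬀[38;2;13;18;19m[48;2;11;15;16m🬎[38;2;13;18;19m[48;2;11;15;16m🬎[38;2;13;18;19m[48;2;11;15;16m🬎[0m
[38;2;10;13;14m[48;2;7;10;11m🬂[38;2;10;13;14m[48;2;7;10;11m🬂[38;2;10;13;14m[48;2;7;10;11m🬂[38;2;10;13;14m[48;2;7;10;11m🬂[38;2;10;13;14m[48;2;7;10;11m🬂[38;2;10;13;14m[48;2;7;10;11m🬂[38;2;10;13;14m[48;2;7;10;11m🬂[38;2;10;13;14m[48;2;7;10;11m🬂[38;2;10;13;14m[48;2;7;10;11m🬂[38;2;10;13;14m[48;2;7;10;11m🬂[0m
</frame>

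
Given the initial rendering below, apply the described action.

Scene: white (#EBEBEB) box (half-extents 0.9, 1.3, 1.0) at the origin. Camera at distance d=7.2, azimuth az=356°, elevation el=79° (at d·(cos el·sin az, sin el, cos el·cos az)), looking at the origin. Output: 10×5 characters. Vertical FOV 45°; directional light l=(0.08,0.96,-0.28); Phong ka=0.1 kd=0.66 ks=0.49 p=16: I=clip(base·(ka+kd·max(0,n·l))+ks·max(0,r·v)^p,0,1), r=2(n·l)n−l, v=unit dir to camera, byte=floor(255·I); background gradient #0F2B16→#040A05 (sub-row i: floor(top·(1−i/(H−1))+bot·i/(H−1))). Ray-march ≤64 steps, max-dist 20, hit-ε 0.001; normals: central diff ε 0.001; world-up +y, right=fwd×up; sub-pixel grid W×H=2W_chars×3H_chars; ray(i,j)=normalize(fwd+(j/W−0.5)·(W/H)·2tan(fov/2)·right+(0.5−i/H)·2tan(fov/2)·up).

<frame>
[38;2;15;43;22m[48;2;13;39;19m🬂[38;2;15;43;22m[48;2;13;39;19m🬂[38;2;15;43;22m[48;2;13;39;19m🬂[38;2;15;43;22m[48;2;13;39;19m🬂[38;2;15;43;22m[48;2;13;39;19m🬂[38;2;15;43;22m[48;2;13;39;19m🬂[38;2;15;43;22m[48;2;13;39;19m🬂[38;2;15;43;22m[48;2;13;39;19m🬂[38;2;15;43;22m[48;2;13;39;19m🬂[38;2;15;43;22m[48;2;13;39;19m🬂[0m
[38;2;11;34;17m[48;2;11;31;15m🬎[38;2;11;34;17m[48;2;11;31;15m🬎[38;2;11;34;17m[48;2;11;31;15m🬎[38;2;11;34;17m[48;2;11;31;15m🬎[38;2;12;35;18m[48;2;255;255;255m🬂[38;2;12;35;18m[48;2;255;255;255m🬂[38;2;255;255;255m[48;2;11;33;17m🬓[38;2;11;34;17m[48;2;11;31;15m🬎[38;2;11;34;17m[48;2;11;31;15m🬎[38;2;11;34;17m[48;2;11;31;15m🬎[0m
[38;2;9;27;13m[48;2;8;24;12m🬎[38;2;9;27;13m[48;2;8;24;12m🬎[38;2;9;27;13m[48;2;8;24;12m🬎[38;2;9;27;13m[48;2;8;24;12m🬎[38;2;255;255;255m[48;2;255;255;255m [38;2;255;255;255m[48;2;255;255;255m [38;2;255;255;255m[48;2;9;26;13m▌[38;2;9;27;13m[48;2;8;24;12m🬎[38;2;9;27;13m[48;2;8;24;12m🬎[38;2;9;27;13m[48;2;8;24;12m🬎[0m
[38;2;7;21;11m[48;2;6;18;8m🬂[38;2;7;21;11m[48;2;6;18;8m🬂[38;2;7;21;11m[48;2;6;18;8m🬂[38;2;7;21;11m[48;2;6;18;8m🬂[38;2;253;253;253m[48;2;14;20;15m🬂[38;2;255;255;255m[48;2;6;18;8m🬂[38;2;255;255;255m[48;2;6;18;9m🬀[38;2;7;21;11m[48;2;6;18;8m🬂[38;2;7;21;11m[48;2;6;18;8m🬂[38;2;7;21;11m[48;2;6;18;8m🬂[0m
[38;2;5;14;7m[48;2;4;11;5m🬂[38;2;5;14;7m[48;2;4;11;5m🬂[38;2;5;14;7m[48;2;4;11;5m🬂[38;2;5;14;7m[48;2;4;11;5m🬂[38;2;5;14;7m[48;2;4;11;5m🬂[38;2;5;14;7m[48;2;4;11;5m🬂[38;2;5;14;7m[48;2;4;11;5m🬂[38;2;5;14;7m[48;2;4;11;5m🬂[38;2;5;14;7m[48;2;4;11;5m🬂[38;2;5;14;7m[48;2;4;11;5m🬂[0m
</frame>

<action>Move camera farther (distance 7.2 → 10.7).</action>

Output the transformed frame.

<frame>
[38;2;15;43;22m[48;2;13;39;19m🬂[38;2;15;43;22m[48;2;13;39;19m🬂[38;2;15;43;22m[48;2;13;39;19m🬂[38;2;15;43;22m[48;2;13;39;19m🬂[38;2;15;43;22m[48;2;13;39;19m🬂[38;2;15;43;22m[48;2;13;39;19m🬂[38;2;15;43;22m[48;2;13;39;19m🬂[38;2;15;43;22m[48;2;13;39;19m🬂[38;2;15;43;22m[48;2;13;39;19m🬂[38;2;15;43;22m[48;2;13;39;19m🬂[0m
[38;2;11;34;17m[48;2;11;31;15m🬎[38;2;11;34;17m[48;2;11;31;15m🬎[38;2;11;34;17m[48;2;11;31;15m🬎[38;2;11;34;17m[48;2;11;31;15m🬎[38;2;11;34;17m[48;2;11;31;15m🬎[38;2;11;34;17m[48;2;11;31;15m🬎[38;2;11;34;17m[48;2;11;31;15m🬎[38;2;11;34;17m[48;2;11;31;15m🬎[38;2;11;34;17m[48;2;11;31;15m🬎[38;2;11;34;17m[48;2;11;31;15m🬎[0m
[38;2;9;27;13m[48;2;8;24;12m🬎[38;2;9;27;13m[48;2;8;24;12m🬎[38;2;9;27;13m[48;2;8;24;12m🬎[38;2;9;27;13m[48;2;8;24;12m🬎[38;2;255;255;255m[48;2;9;26;13m▐[38;2;255;255;255m[48;2;255;255;255m [38;2;9;27;13m[48;2;8;24;12m🬎[38;2;9;27;13m[48;2;8;24;12m🬎[38;2;9;27;13m[48;2;8;24;12m🬎[38;2;9;27;13m[48;2;8;24;12m🬎[0m
[38;2;7;21;11m[48;2;6;18;8m🬂[38;2;7;21;11m[48;2;6;18;8m🬂[38;2;7;21;11m[48;2;6;18;8m🬂[38;2;7;21;11m[48;2;6;18;8m🬂[38;2;255;255;255m[48;2;6;18;9m🬁[38;2;23;23;23m[48;2;6;18;8m🬂[38;2;7;21;11m[48;2;6;18;8m🬂[38;2;7;21;11m[48;2;6;18;8m🬂[38;2;7;21;11m[48;2;6;18;8m🬂[38;2;7;21;11m[48;2;6;18;8m🬂[0m
[38;2;5;14;7m[48;2;4;11;5m🬂[38;2;5;14;7m[48;2;4;11;5m🬂[38;2;5;14;7m[48;2;4;11;5m🬂[38;2;5;14;7m[48;2;4;11;5m🬂[38;2;5;14;7m[48;2;4;11;5m🬂[38;2;5;14;7m[48;2;4;11;5m🬂[38;2;5;14;7m[48;2;4;11;5m🬂[38;2;5;14;7m[48;2;4;11;5m🬂[38;2;5;14;7m[48;2;4;11;5m🬂[38;2;5;14;7m[48;2;4;11;5m🬂[0m
</frame>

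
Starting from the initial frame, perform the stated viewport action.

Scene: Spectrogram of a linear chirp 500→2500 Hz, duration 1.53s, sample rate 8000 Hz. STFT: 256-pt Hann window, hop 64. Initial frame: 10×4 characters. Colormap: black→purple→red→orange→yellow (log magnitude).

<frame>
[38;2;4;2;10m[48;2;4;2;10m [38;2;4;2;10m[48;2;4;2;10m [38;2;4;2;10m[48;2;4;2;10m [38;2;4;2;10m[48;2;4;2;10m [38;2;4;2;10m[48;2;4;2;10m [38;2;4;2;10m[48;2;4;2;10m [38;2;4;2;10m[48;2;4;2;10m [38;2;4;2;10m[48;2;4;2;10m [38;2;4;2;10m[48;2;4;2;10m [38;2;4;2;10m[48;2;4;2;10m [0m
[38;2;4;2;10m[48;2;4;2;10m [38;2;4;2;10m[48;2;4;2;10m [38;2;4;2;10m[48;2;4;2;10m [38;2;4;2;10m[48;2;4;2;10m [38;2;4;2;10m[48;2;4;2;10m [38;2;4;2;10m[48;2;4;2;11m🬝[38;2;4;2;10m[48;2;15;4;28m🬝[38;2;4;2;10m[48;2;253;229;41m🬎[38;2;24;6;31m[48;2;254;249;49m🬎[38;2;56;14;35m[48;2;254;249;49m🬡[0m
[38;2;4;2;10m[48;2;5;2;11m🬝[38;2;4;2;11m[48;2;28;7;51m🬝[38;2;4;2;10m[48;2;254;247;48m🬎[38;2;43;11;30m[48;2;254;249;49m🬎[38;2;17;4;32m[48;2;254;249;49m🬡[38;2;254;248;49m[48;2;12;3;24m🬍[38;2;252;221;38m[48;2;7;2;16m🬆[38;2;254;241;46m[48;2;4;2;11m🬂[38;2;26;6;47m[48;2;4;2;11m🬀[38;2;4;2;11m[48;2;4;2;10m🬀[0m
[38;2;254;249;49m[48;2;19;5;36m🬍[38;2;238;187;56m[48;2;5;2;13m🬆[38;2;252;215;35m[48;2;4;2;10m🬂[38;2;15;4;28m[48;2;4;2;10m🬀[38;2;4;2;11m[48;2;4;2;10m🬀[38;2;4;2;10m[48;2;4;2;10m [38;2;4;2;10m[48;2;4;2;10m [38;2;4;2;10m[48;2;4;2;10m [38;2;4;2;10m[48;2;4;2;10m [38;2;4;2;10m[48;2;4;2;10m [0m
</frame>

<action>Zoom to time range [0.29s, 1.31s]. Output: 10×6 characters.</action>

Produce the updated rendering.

<frame>
[38;2;4;2;10m[48;2;4;2;10m [38;2;4;2;10m[48;2;4;2;10m [38;2;4;2;10m[48;2;4;2;10m [38;2;4;2;10m[48;2;4;2;10m [38;2;4;2;10m[48;2;4;2;10m [38;2;4;2;10m[48;2;4;2;10m [38;2;4;2;10m[48;2;4;2;10m [38;2;4;2;10m[48;2;4;2;10m [38;2;4;2;10m[48;2;4;2;10m [38;2;4;2;10m[48;2;4;2;10m [0m
[38;2;4;2;10m[48;2;4;2;10m [38;2;4;2;10m[48;2;4;2;10m [38;2;4;2;10m[48;2;4;2;10m [38;2;4;2;10m[48;2;4;2;10m [38;2;4;2;10m[48;2;4;2;10m [38;2;4;2;10m[48;2;4;2;10m [38;2;4;2;10m[48;2;4;2;10m [38;2;4;2;10m[48;2;4;2;10m [38;2;4;2;10m[48;2;4;2;10m [38;2;4;2;10m[48;2;4;2;10m [0m
[38;2;4;2;10m[48;2;4;2;10m [38;2;4;2;10m[48;2;4;2;10m [38;2;4;2;10m[48;2;4;2;10m [38;2;4;2;10m[48;2;4;2;10m [38;2;4;2;10m[48;2;4;2;10m [38;2;4;2;10m[48;2;4;2;11m🬝[38;2;4;2;10m[48;2;6;2;14m🬝[38;2;5;2;12m[48;2;42;10;74m🬝[38;2;4;2;11m[48;2;253;233;42m🬎[38;2;28;7;32m[48;2;254;249;49m🬎[0m
[38;2;4;2;10m[48;2;4;2;11m🬝[38;2;4;2;10m[48;2;7;2;16m🬝[38;2;6;2;14m[48;2;74;18;88m🬝[38;2;6;2;13m[48;2;254;248;49m🬎[38;2;12;3;24m[48;2;253;223;38m🬆[38;2;44;11;43m[48;2;254;248;49m🬡[38;2;254;249;49m[48;2;48;12;42m🬍[38;2;242;195;50m[48;2;11;3;22m🬆[38;2;253;238;45m[48;2;5;2;13m🬂[38;2;52;12;89m[48;2;6;2;13m🬀[0m
[38;2;24;6;44m[48;2;253;236;44m🬡[38;2;246;211;47m[48;2;8;2;16m🬎[38;2;254;248;49m[48;2;50;13;33m🬂[38;2;252;205;31m[48;2;5;2;12m🬂[38;2;28;7;50m[48;2;5;2;12m🬀[38;2;6;2;13m[48;2;4;2;10m🬀[38;2;4;2;11m[48;2;4;2;10m🬀[38;2;4;2;10m[48;2;4;2;10m [38;2;4;2;10m[48;2;4;2;10m [38;2;4;2;10m[48;2;4;2;10m [0m
[38;2;5;2;12m[48;2;4;2;10m🬀[38;2;4;2;10m[48;2;4;2;10m [38;2;4;2;10m[48;2;4;2;10m [38;2;4;2;10m[48;2;4;2;10m [38;2;4;2;10m[48;2;4;2;10m [38;2;4;2;10m[48;2;4;2;10m [38;2;4;2;10m[48;2;4;2;10m [38;2;4;2;10m[48;2;4;2;10m [38;2;4;2;10m[48;2;4;2;10m [38;2;4;2;10m[48;2;4;2;10m [0m
</frame>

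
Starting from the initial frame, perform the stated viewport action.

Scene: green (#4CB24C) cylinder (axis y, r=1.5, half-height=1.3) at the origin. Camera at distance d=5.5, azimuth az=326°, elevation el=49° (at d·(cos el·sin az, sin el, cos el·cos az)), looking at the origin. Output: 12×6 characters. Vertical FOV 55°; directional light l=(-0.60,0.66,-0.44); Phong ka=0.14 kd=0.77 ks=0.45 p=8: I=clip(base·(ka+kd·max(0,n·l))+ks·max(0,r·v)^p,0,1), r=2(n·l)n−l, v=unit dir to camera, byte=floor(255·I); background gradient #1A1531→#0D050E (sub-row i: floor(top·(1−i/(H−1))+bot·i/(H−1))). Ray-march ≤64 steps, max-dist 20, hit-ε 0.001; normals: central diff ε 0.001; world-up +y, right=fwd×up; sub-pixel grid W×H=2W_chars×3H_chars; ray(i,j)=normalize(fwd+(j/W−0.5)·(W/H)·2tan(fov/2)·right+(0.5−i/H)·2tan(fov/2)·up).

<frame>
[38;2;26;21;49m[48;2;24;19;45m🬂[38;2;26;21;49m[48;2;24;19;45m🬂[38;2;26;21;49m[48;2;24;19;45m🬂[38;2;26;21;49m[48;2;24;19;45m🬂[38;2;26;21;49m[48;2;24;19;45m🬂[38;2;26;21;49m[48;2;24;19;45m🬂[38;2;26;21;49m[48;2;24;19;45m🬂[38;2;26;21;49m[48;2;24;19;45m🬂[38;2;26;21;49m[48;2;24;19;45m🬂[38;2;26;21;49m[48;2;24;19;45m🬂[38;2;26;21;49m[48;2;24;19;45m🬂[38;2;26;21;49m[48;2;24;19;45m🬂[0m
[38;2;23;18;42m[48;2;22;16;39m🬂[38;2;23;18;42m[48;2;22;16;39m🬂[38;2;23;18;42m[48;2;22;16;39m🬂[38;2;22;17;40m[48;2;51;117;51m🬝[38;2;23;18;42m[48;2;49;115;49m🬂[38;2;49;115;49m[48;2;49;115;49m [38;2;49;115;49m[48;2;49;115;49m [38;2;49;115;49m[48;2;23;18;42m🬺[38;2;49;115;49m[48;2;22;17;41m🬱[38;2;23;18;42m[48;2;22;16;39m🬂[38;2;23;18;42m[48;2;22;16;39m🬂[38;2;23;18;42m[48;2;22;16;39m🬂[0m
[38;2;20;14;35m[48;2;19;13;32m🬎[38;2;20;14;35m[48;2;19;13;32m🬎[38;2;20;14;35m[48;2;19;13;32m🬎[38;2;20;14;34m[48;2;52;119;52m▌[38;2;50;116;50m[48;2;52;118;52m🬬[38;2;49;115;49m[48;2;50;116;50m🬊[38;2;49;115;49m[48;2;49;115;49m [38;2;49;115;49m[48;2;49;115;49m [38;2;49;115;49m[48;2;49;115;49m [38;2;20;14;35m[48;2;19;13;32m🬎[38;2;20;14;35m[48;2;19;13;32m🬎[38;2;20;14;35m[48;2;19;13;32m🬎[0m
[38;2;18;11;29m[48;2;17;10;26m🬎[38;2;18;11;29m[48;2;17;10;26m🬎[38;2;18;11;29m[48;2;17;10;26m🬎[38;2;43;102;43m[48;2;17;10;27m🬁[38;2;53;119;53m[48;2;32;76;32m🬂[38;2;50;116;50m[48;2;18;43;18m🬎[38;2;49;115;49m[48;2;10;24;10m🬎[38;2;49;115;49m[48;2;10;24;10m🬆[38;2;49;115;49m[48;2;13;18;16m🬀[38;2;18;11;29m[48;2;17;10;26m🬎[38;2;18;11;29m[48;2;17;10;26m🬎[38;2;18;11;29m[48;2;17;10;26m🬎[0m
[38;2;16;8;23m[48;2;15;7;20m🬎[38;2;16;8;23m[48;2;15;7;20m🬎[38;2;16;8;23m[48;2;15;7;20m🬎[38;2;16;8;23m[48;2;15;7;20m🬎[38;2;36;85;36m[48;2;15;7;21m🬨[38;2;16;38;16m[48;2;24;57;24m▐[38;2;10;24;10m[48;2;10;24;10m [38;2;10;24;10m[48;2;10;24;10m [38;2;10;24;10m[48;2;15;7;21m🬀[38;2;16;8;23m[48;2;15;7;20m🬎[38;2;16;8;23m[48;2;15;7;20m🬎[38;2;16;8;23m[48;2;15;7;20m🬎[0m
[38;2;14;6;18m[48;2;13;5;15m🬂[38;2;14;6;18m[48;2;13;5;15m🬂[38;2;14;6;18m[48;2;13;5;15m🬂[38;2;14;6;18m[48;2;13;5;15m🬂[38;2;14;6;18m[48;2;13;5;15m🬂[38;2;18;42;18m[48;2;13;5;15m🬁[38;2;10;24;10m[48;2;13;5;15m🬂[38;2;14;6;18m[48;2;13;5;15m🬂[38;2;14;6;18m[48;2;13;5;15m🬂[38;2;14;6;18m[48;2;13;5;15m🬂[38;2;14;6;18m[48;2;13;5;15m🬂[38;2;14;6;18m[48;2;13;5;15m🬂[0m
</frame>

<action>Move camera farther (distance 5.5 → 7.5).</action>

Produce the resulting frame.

<frame>
[38;2;26;21;49m[48;2;24;19;45m🬂[38;2;26;21;49m[48;2;24;19;45m🬂[38;2;26;21;49m[48;2;24;19;45m🬂[38;2;26;21;49m[48;2;24;19;45m🬂[38;2;26;21;49m[48;2;24;19;45m🬂[38;2;26;21;49m[48;2;24;19;45m🬂[38;2;26;21;49m[48;2;24;19;45m🬂[38;2;26;21;49m[48;2;24;19;45m🬂[38;2;26;21;49m[48;2;24;19;45m🬂[38;2;26;21;49m[48;2;24;19;45m🬂[38;2;26;21;49m[48;2;24;19;45m🬂[38;2;26;21;49m[48;2;24;19;45m🬂[0m
[38;2;23;18;42m[48;2;22;16;39m🬂[38;2;23;18;42m[48;2;22;16;39m🬂[38;2;23;18;42m[48;2;22;16;39m🬂[38;2;23;18;42m[48;2;22;16;39m🬂[38;2;23;18;42m[48;2;22;16;39m🬂[38;2;22;17;41m[48;2;49;115;49m🬎[38;2;22;17;41m[48;2;49;115;49m🬎[38;2;49;115;49m[48;2;22;17;40m🬏[38;2;23;18;42m[48;2;22;16;39m🬂[38;2;23;18;42m[48;2;22;16;39m🬂[38;2;23;18;42m[48;2;22;16;39m🬂[38;2;23;18;42m[48;2;22;16;39m🬂[0m
[38;2;20;14;35m[48;2;19;13;32m🬎[38;2;20;14;35m[48;2;19;13;32m🬎[38;2;20;14;35m[48;2;19;13;32m🬎[38;2;20;14;35m[48;2;19;13;32m🬎[38;2;50;116;50m[48;2;20;14;34m🬫[38;2;49;115;49m[48;2;50;116;50m🬊[38;2;49;115;49m[48;2;49;115;49m [38;2;49;115;49m[48;2;49;115;49m [38;2;49;115;49m[48;2;20;14;34m🬃[38;2;20;14;35m[48;2;19;13;32m🬎[38;2;20;14;35m[48;2;19;13;32m🬎[38;2;20;14;35m[48;2;19;13;32m🬎[0m
[38;2;18;11;29m[48;2;17;10;26m🬎[38;2;18;11;29m[48;2;17;10;26m🬎[38;2;18;11;29m[48;2;17;10;26m🬎[38;2;18;11;29m[48;2;17;10;26m🬎[38;2;18;11;28m[48;2;41;98;41m▌[38;2;50;116;50m[48;2;23;56;23m🬂[38;2;49;115;49m[48;2;10;24;10m🬂[38;2;49;115;49m[48;2;10;24;10m🬀[38;2;18;11;29m[48;2;17;10;26m🬎[38;2;18;11;29m[48;2;17;10;26m🬎[38;2;18;11;29m[48;2;17;10;26m🬎[38;2;18;11;29m[48;2;17;10;26m🬎[0m
[38;2;16;8;23m[48;2;15;7;20m🬎[38;2;16;8;23m[48;2;15;7;20m🬎[38;2;16;8;23m[48;2;15;7;20m🬎[38;2;16;8;23m[48;2;15;7;20m🬎[38;2;16;8;23m[48;2;15;7;20m🬎[38;2;24;57;24m[48;2;15;7;20m🬊[38;2;10;24;10m[48;2;15;7;20m🬎[38;2;10;24;10m[48;2;15;7;21m🬀[38;2;16;8;23m[48;2;15;7;20m🬎[38;2;16;8;23m[48;2;15;7;20m🬎[38;2;16;8;23m[48;2;15;7;20m🬎[38;2;16;8;23m[48;2;15;7;20m🬎[0m
[38;2;14;6;18m[48;2;13;5;15m🬂[38;2;14;6;18m[48;2;13;5;15m🬂[38;2;14;6;18m[48;2;13;5;15m🬂[38;2;14;6;18m[48;2;13;5;15m🬂[38;2;14;6;18m[48;2;13;5;15m🬂[38;2;14;6;18m[48;2;13;5;15m🬂[38;2;14;6;18m[48;2;13;5;15m🬂[38;2;14;6;18m[48;2;13;5;15m🬂[38;2;14;6;18m[48;2;13;5;15m🬂[38;2;14;6;18m[48;2;13;5;15m🬂[38;2;14;6;18m[48;2;13;5;15m🬂[38;2;14;6;18m[48;2;13;5;15m🬂[0m
</frame>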